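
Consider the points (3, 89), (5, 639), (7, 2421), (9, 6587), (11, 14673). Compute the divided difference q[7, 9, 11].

q[7,9] = (6587 - 2421) / (9 - 7) = 2083
q[9,11] = (14673 - 6587) / (11 - 9) = 4043
q[7,9,11] = (4043 - 2083) / (11 - 7) = 490

490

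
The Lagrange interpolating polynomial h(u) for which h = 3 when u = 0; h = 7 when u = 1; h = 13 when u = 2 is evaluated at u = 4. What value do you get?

L_0(4) = (3)·(2)/[(-1)·(-2)] = 3
L_1(4) = (4)·(2)/[(1)·(-1)] = -8
L_2(4) = (4)·(3)/[(2)·(1)] = 6
Sum: 3·(3) + 7·(-8) + 13·(6) = 31

31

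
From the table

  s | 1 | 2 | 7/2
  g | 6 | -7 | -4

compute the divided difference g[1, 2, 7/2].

g[1,2] = (-7 - 6) / (2 - 1) = -13
g[2,7/2] = (-4 - (-7)) / (7/2 - 2) = 2
g[1,2,7/2] = (2 - (-13)) / (7/2 - 1) = 6

6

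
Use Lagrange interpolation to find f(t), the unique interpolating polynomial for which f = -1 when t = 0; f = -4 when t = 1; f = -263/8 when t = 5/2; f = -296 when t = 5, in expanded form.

Build the Lagrange basis polynomials:
L_0(t) = (t - 1)(t - 5/2)(t - 5) / [-25/2] = -(2/25)t^3 + (17/25)t^2 - (8/5)t + 1
L_1(t) = t(t - 5/2)(t - 5) / [6] = (1/6)t^3 - (5/4)t^2 + (25/12)t
L_2(t) = t(t - 1)(t - 5) / [-75/8] = -(8/75)t^3 + (16/25)t^2 - (8/15)t
L_3(t) = t(t - 1)(t - 5/2) / [50] = (1/50)t^3 - (7/100)t^2 + (1/20)t
f(t) = (-1)·L_0 + (-4)·L_1 + (-263/8)·L_2 + (-296)·L_3
  (-1)·L_0(t) = (2/25)t^3 - (17/25)t^2 + (8/5)t - 1
  (-4)·L_1(t) = -(2/3)t^3 + 5t^2 - (25/3)t
  (-263/8)·L_2(t) = (263/75)t^3 - (526/25)t^2 + (263/15)t
  (-296)·L_3(t) = -(148/25)t^3 + (518/25)t^2 - (74/5)t
Adding term by term: -3t^3 + 4t^2 - 4t - 1

f(t) = -3t^3 + 4t^2 - 4t - 1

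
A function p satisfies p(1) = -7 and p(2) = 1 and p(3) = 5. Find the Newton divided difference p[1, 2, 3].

p[1,2] = (1 - (-7)) / (2 - 1) = 8
p[2,3] = (5 - 1) / (3 - 2) = 4
p[1,2,3] = (4 - 8) / (3 - 1) = -2

-2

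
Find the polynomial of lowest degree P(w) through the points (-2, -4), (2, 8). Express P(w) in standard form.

P(w) = 3w + 2

L_0(w) = (w - 2) / [-4] = -(1/4)w + 1/2
L_1(w) = (w + 2) / [4] = (1/4)w + 1/2
P(w) = (-4)·L_0 + 8·L_1
  (-4)·L_0(w) = w - 2
  8·L_1(w) = 2w + 4
Adding term by term: 3w + 2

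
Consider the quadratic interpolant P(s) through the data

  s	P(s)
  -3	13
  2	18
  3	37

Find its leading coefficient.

Build the Lagrange basis polynomials:
L_0(s) = (s - 2)(s - 3) / [30] = (1/30)s^2 - (1/6)s + 1/5
L_1(s) = (s + 3)(s - 3) / [-5] = -(1/5)s^2 + 9/5
L_2(s) = (s + 3)(s - 2) / [6] = (1/6)s^2 + (1/6)s - 1
P(s) = 13·L_0 + 18·L_1 + 37·L_2
Only the coefficient of s^2 is needed; take it from each L_i and combine:
13·(1/30) + 18·(-1/5) + 37·(1/6) = 3

3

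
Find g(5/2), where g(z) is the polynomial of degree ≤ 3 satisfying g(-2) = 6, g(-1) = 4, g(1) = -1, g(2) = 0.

9/4

L_0(5/2) = (7/2)·(3/2)·(1/2)/[(-1)·(-3)·(-4)] = -7/32
L_1(5/2) = (9/2)·(3/2)·(1/2)/[(1)·(-2)·(-3)] = 9/16
L_2(5/2) = (9/2)·(7/2)·(1/2)/[(3)·(2)·(-1)] = -21/16
L_3(5/2) = (9/2)·(7/2)·(3/2)/[(4)·(3)·(1)] = 63/32
Sum: 6·(-7/32) + 4·(9/16) + (-1)·(-21/16) + 0 = 9/4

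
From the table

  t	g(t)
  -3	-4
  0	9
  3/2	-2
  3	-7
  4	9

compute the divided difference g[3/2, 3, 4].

116/15

g[3/2,3] = (-7 - (-2)) / (3 - 3/2) = -10/3
g[3,4] = (9 - (-7)) / (4 - 3) = 16
g[3/2,3,4] = (16 - (-10/3)) / (4 - 3/2) = 116/15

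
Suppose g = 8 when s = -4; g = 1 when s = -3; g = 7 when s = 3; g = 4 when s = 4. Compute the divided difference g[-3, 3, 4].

-4/7

g[-3,3] = (7 - 1) / (3 - (-3)) = 1
g[3,4] = (4 - 7) / (4 - 3) = -3
g[-3,3,4] = (-3 - 1) / (4 - (-3)) = -4/7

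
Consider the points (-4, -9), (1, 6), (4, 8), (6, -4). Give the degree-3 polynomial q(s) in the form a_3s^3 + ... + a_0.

q(s) = -(5/48)s^3 - (3/16)s^2 + (91/24)s + 5/2

Build the Lagrange basis polynomials:
L_0(s) = (s - 1)(s - 4)(s - 6) / [-400] = -(1/400)s^3 + (11/400)s^2 - (17/200)s + 3/50
L_1(s) = (s + 4)(s - 4)(s - 6) / [75] = (1/75)s^3 - (2/25)s^2 - (16/75)s + 32/25
L_2(s) = (s + 4)(s - 1)(s - 6) / [-48] = -(1/48)s^3 + (1/16)s^2 + (11/24)s - 1/2
L_3(s) = (s + 4)(s - 1)(s - 4) / [100] = (1/100)s^3 - (1/100)s^2 - (4/25)s + 4/25
q(s) = (-9)·L_0 + 6·L_1 + 8·L_2 + (-4)·L_3
  (-9)·L_0(s) = (9/400)s^3 - (99/400)s^2 + (153/200)s - 27/50
  6·L_1(s) = (2/25)s^3 - (12/25)s^2 - (32/25)s + 192/25
  8·L_2(s) = -(1/6)s^3 + (1/2)s^2 + (11/3)s - 4
  (-4)·L_3(s) = -(1/25)s^3 + (1/25)s^2 + (16/25)s - 16/25
Adding term by term: -(5/48)s^3 - (3/16)s^2 + (91/24)s + 5/2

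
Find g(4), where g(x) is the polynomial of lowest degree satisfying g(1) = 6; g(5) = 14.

L_0(4) = (-1)/[(-4)] = 1/4
L_1(4) = (3)/[(4)] = 3/4
Sum: 6·(1/4) + 14·(3/4) = 12

12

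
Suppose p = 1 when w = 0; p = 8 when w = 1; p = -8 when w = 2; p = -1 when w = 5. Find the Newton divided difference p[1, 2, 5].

55/12

p[1,2] = (-8 - 8) / (2 - 1) = -16
p[2,5] = (-1 - (-8)) / (5 - 2) = 7/3
p[1,2,5] = (7/3 - (-16)) / (5 - 1) = 55/12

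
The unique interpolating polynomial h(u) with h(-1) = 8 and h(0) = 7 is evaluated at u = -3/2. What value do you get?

17/2

Evaluate each Lagrange basis at u = -3/2:
L_0(-3/2) = (-3/2)/[(-1)] = 3/2
L_1(-3/2) = (-1/2)/[(1)] = -1/2
Sum: 8·(3/2) + 7·(-1/2) = 17/2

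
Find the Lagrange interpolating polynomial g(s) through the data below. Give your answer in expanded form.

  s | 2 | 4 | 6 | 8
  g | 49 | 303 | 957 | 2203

g(s) = 4s^3 + 2s^2 + 3s + 3

Build the Lagrange basis polynomials:
L_0(s) = (s - 4)(s - 6)(s - 8) / [-48] = -(1/48)s^3 + (3/8)s^2 - (13/6)s + 4
L_1(s) = (s - 2)(s - 6)(s - 8) / [16] = (1/16)s^3 - s^2 + (19/4)s - 6
L_2(s) = (s - 2)(s - 4)(s - 8) / [-16] = -(1/16)s^3 + (7/8)s^2 - (7/2)s + 4
L_3(s) = (s - 2)(s - 4)(s - 6) / [48] = (1/48)s^3 - (1/4)s^2 + (11/12)s - 1
g(s) = 49·L_0 + 303·L_1 + 957·L_2 + 2203·L_3
  49·L_0(s) = -(49/48)s^3 + (147/8)s^2 - (637/6)s + 196
  303·L_1(s) = (303/16)s^3 - 303s^2 + (5757/4)s - 1818
  957·L_2(s) = -(957/16)s^3 + (6699/8)s^2 - (6699/2)s + 3828
  2203·L_3(s) = (2203/48)s^3 - (2203/4)s^2 + (24233/12)s - 2203
Adding term by term: 4s^3 + 2s^2 + 3s + 3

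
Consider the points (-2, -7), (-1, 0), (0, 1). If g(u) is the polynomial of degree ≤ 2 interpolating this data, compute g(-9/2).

Evaluate each Lagrange basis at u = -9/2:
L_0(-9/2) = (-7/2)·(-9/2)/[(-1)·(-2)] = 63/8
L_1(-9/2) = (-5/2)·(-9/2)/[(1)·(-1)] = -45/4
L_2(-9/2) = (-5/2)·(-7/2)/[(2)·(1)] = 35/8
Sum: (-7)·(63/8) + 0 + 1·(35/8) = -203/4

-203/4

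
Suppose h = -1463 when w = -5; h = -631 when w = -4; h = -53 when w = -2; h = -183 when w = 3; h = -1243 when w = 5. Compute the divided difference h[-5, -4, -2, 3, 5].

h[-5,-4] = (-631 - (-1463)) / (-4 - (-5)) = 832
h[-4,-2] = (-53 - (-631)) / (-2 - (-4)) = 289
h[-2,3] = (-183 - (-53)) / (3 - (-2)) = -26
h[3,5] = (-1243 - (-183)) / (5 - 3) = -530
h[-5,-4,-2] = (289 - 832) / (-2 - (-5)) = -181
h[-4,-2,3] = (-26 - 289) / (3 - (-4)) = -45
h[-2,3,5] = (-530 - (-26)) / (5 - (-2)) = -72
h[-5,-4,-2,3] = (-45 - (-181)) / (3 - (-5)) = 17
h[-4,-2,3,5] = (-72 - (-45)) / (5 - (-4)) = -3
h[-5,-4,-2,3,5] = (-3 - 17) / (5 - (-5)) = -2

-2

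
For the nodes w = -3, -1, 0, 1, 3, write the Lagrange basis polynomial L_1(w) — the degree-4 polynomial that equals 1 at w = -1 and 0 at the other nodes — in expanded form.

L_1(w) = (w + 3)w(w - 1)(w - 3) / [(2)·(-1)·(-2)·(-4)]
       = (w^4 - w^3 - 9w^2 + 9w) / (-16)

L_1(w) = -(1/16)w^4 + (1/16)w^3 + (9/16)w^2 - (9/16)w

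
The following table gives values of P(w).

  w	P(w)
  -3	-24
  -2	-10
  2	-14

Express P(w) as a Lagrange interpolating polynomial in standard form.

Build the Lagrange basis polynomials:
L_0(w) = (w + 2)(w - 2) / [5] = (1/5)w^2 - 4/5
L_1(w) = (w + 3)(w - 2) / [-4] = -(1/4)w^2 - (1/4)w + 3/2
L_2(w) = (w + 3)(w + 2) / [20] = (1/20)w^2 + (1/4)w + 3/10
P(w) = (-24)·L_0 + (-10)·L_1 + (-14)·L_2
  (-24)·L_0(w) = -(24/5)w^2 + 96/5
  (-10)·L_1(w) = (5/2)w^2 + (5/2)w - 15
  (-14)·L_2(w) = -(7/10)w^2 - (7/2)w - 21/5
Adding term by term: -3w^2 - w

P(w) = -3w^2 - w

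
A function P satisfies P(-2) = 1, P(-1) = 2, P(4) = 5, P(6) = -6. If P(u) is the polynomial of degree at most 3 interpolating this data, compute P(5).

L_0(5) = (6)·(1)·(-1)/[(-1)·(-6)·(-8)] = 1/8
L_1(5) = (7)·(1)·(-1)/[(1)·(-5)·(-7)] = -1/5
L_2(5) = (7)·(6)·(-1)/[(6)·(5)·(-2)] = 7/10
L_3(5) = (7)·(6)·(1)/[(8)·(7)·(2)] = 3/8
Sum: 1·(1/8) + 2·(-1/5) + 5·(7/10) + (-6)·(3/8) = 39/40

39/40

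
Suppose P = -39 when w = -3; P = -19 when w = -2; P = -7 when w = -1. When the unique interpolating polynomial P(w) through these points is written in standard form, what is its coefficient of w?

0

L_0(w) = (w + 2)(w + 1) / [2] = (1/2)w^2 + (3/2)w + 1
L_1(w) = (w + 3)(w + 1) / [-1] = -w^2 - 4w - 3
L_2(w) = (w + 3)(w + 2) / [2] = (1/2)w^2 + (5/2)w + 3
P(w) = (-39)·L_0 + (-19)·L_1 + (-7)·L_2
Only the coefficient of w is needed; take it from each L_i and combine:
(-39)·(3/2) + (-19)·(-4) + (-7)·(5/2) = 0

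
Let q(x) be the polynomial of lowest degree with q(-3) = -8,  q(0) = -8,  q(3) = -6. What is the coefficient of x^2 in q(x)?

1/9

Build the Lagrange basis polynomials:
L_0(x) = x(x - 3) / [18] = (1/18)x^2 - (1/6)x
L_1(x) = (x + 3)(x - 3) / [-9] = -(1/9)x^2 + 1
L_2(x) = (x + 3)x / [18] = (1/18)x^2 + (1/6)x
q(x) = (-8)·L_0 + (-8)·L_1 + (-6)·L_2
Only the coefficient of x^2 is needed; take it from each L_i and combine:
(-8)·(1/18) + (-8)·(-1/9) + (-6)·(1/18) = 1/9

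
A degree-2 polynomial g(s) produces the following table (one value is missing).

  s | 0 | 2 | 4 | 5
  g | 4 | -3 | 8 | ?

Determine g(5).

81/4

The 3 known values determine g uniquely (degree ≤ 2).
L_0(5) = (3)·(1)/[(-2)·(-4)] = 3/8
L_1(5) = (5)·(1)/[(2)·(-2)] = -5/4
L_2(5) = (5)·(3)/[(4)·(2)] = 15/8
Sum: 4·(3/8) + (-3)·(-5/4) + 8·(15/8) = 81/4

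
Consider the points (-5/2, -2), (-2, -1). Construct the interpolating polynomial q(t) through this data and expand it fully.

q(t) = 2t + 3

L_0(t) = (t + 2) / [-1/2] = -2t - 4
L_1(t) = (t + 5/2) / [1/2] = 2t + 5
q(t) = (-2)·L_0 + (-1)·L_1
  (-2)·L_0(t) = 4t + 8
  (-1)·L_1(t) = -2t - 5
Adding term by term: 2t + 3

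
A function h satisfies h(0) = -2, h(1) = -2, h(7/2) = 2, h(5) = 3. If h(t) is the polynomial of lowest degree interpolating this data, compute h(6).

Using Newton's divided-difference form:
h[0,1] = (-2 - (-2)) / (1 - 0) = 0
h[1,7/2] = (2 - (-2)) / (7/2 - 1) = 8/5
h[7/2,5] = (3 - 2) / (5 - 7/2) = 2/3
h[0,1,7/2] = (8/5 - 0) / (7/2 - 0) = 16/35
h[1,7/2,5] = (2/3 - 8/5) / (5 - 1) = -7/30
h[0,1,7/2,5] = (-7/30 - 16/35) / (5 - 0) = -29/210
h(6) = -2 + 0·(6) + (16/35)·(6)·(5) + (-29/210)·(6)·(5)·(5/2) = 19/14

19/14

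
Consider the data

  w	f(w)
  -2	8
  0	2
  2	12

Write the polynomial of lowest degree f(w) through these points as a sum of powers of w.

f(w) = 2w^2 + w + 2

Build the Lagrange basis polynomials:
L_0(w) = w(w - 2) / [8] = (1/8)w^2 - (1/4)w
L_1(w) = (w + 2)(w - 2) / [-4] = -(1/4)w^2 + 1
L_2(w) = (w + 2)w / [8] = (1/8)w^2 + (1/4)w
f(w) = 8·L_0 + 2·L_1 + 12·L_2
  8·L_0(w) = w^2 - 2w
  2·L_1(w) = -(1/2)w^2 + 2
  12·L_2(w) = (3/2)w^2 + 3w
Adding term by term: 2w^2 + w + 2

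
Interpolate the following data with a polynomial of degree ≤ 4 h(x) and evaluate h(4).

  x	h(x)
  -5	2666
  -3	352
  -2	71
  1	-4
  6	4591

Using Newton's divided-difference form:
h[-5,-3] = (352 - 2666) / (-3 - (-5)) = -1157
h[-3,-2] = (71 - 352) / (-2 - (-3)) = -281
h[-2,1] = (-4 - 71) / (1 - (-2)) = -25
h[1,6] = (4591 - (-4)) / (6 - 1) = 919
h[-5,-3,-2] = (-281 - (-1157)) / (-2 - (-5)) = 292
h[-3,-2,1] = (-25 - (-281)) / (1 - (-3)) = 64
h[-2,1,6] = (919 - (-25)) / (6 - (-2)) = 118
h[-5,-3,-2,1] = (64 - 292) / (1 - (-5)) = -38
h[-3,-2,1,6] = (118 - 64) / (6 - (-3)) = 6
h[-5,-3,-2,1,6] = (6 - (-38)) / (6 - (-5)) = 4
h(4) = 2666 + (-1157)·(9) + 292·(9)·(7) + (-38)·(9)·(7)·(6) + 4·(9)·(7)·(6)·(3) = 821

821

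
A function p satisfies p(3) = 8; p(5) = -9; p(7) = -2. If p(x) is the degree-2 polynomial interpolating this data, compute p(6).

L_0(6) = (1)·(-1)/[(-2)·(-4)] = -1/8
L_1(6) = (3)·(-1)/[(2)·(-2)] = 3/4
L_2(6) = (3)·(1)/[(4)·(2)] = 3/8
Sum: 8·(-1/8) + (-9)·(3/4) + (-2)·(3/8) = -17/2

-17/2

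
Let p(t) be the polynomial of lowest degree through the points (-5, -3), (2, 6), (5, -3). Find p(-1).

Using Newton's divided-difference form:
p[-5,2] = (6 - (-3)) / (2 - (-5)) = 9/7
p[2,5] = (-3 - 6) / (5 - 2) = -3
p[-5,2,5] = (-3 - 9/7) / (5 - (-5)) = -3/7
p(-1) = -3 + (9/7)·(4) + (-3/7)·(4)·(-3) = 51/7

51/7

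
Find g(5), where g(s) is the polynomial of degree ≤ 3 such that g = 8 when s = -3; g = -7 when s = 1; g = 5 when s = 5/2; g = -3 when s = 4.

-19990/693

Evaluate each Lagrange basis at s = 5:
L_0(5) = (4)·(5/2)·(1)/[(-4)·(-11/2)·(-7)] = -5/77
L_1(5) = (8)·(5/2)·(1)/[(4)·(-3/2)·(-3)] = 10/9
L_2(5) = (8)·(4)·(1)/[(11/2)·(3/2)·(-3/2)] = -256/99
L_3(5) = (8)·(4)·(5/2)/[(7)·(3)·(3/2)] = 160/63
Sum: 8·(-5/77) + (-7)·(10/9) + 5·(-256/99) + (-3)·(160/63) = -19990/693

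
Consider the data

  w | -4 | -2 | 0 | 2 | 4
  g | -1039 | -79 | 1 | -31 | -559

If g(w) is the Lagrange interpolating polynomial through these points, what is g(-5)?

Evaluate each Lagrange basis at w = -5:
L_0(-5) = (-3)·(-5)·(-7)·(-9)/[(-2)·(-4)·(-6)·(-8)] = 315/128
L_1(-5) = (-1)·(-5)·(-7)·(-9)/[(2)·(-2)·(-4)·(-6)] = -105/32
L_2(-5) = (-1)·(-3)·(-7)·(-9)/[(4)·(2)·(-2)·(-4)] = 189/64
L_3(-5) = (-1)·(-3)·(-5)·(-9)/[(6)·(4)·(2)·(-2)] = -45/32
L_4(-5) = (-1)·(-3)·(-5)·(-7)/[(8)·(6)·(4)·(2)] = 35/128
Sum: (-1039)·(315/128) + (-79)·(-105/32) + 1·(189/64) + (-31)·(-45/32) + (-559)·(35/128) = -2404

-2404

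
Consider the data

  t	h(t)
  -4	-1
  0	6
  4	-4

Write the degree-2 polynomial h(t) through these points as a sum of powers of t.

h(t) = -(17/32)t^2 - (3/8)t + 6

L_0(t) = t(t - 4) / [32] = (1/32)t^2 - (1/8)t
L_1(t) = (t + 4)(t - 4) / [-16] = -(1/16)t^2 + 1
L_2(t) = (t + 4)t / [32] = (1/32)t^2 + (1/8)t
h(t) = (-1)·L_0 + 6·L_1 + (-4)·L_2
  (-1)·L_0(t) = -(1/32)t^2 + (1/8)t
  6·L_1(t) = -(3/8)t^2 + 6
  (-4)·L_2(t) = -(1/8)t^2 - (1/2)t
Adding term by term: -(17/32)t^2 - (3/8)t + 6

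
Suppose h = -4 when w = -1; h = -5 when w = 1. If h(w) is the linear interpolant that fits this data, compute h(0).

Evaluate each Lagrange basis at w = 0:
L_0(0) = (-1)/[(-2)] = 1/2
L_1(0) = (1)/[(2)] = 1/2
Sum: (-4)·(1/2) + (-5)·(1/2) = -9/2

-9/2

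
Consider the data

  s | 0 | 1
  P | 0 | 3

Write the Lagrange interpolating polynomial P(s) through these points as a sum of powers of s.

L_0(s) = (s - 1) / [-1] = -s + 1
L_1(s) = s / [1] = s
P(s) = 0·L_0 + 3·L_1
  0·L_0(s) = 0
  3·L_1(s) = 3s
Adding term by term: 3s

P(s) = 3s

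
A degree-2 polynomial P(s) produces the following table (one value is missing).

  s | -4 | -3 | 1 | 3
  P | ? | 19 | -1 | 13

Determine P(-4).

34

The 3 known values determine P uniquely (degree ≤ 2).
Evaluate each Lagrange basis at s = -4:
L_0(-4) = (-5)·(-7)/[(-4)·(-6)] = 35/24
L_1(-4) = (-1)·(-7)/[(4)·(-2)] = -7/8
L_2(-4) = (-1)·(-5)/[(6)·(2)] = 5/12
Sum: 19·(35/24) + (-1)·(-7/8) + 13·(5/12) = 34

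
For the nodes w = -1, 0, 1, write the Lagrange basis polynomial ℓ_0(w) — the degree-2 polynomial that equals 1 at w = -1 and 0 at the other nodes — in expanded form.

ℓ_0(w) = w(w - 1) / [(-1)·(-2)]
       = (w^2 - w) / (2)

ℓ_0(w) = (1/2)w^2 - (1/2)w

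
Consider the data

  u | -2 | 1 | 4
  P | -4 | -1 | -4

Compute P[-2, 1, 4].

P[-2,1] = (-1 - (-4)) / (1 - (-2)) = 1
P[1,4] = (-4 - (-1)) / (4 - 1) = -1
P[-2,1,4] = (-1 - 1) / (4 - (-2)) = -1/3

-1/3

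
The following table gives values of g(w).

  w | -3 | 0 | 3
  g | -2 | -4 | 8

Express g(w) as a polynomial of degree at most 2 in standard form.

g(w) = (7/9)w^2 + (5/3)w - 4

Newton's divided differences:
g[-3,0] = (-4 - (-2)) / (0 - (-3)) = -2/3
g[0,3] = (8 - (-4)) / (3 - 0) = 4
g[-3,0,3] = (4 - (-2/3)) / (3 - (-3)) = 7/9
g(w) = -2 + (-2/3)·(w + 3) + (7/9)·(w + 3)w
Expanding: g(w) = (7/9)w^2 + (5/3)w - 4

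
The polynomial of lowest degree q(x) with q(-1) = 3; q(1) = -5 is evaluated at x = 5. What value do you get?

Evaluate each Lagrange basis at x = 5:
L_0(5) = (4)/[(-2)] = -2
L_1(5) = (6)/[(2)] = 3
Sum: 3·(-2) + (-5)·(3) = -21

-21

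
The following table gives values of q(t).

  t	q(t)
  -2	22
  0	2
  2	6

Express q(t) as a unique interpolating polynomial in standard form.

q(t) = 3t^2 - 4t + 2

Newton's divided differences:
q[-2,0] = (2 - 22) / (0 - (-2)) = -10
q[0,2] = (6 - 2) / (2 - 0) = 2
q[-2,0,2] = (2 - (-10)) / (2 - (-2)) = 3
q(t) = 22 + (-10)·(t + 2) + 3·(t + 2)t
Expanding: q(t) = 3t^2 - 4t + 2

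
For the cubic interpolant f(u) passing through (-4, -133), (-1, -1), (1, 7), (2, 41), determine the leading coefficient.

3

Build the Lagrange basis polynomials:
L_0(u) = (u + 1)(u - 1)(u - 2) / [-90] = -(1/90)u^3 + (1/45)u^2 + (1/90)u - 1/45
L_1(u) = (u + 4)(u - 1)(u - 2) / [18] = (1/18)u^3 + (1/18)u^2 - (5/9)u + 4/9
L_2(u) = (u + 4)(u + 1)(u - 2) / [-10] = -(1/10)u^3 - (3/10)u^2 + (3/5)u + 4/5
L_3(u) = (u + 4)(u + 1)(u - 1) / [18] = (1/18)u^3 + (2/9)u^2 - (1/18)u - 2/9
f(u) = (-133)·L_0 + (-1)·L_1 + 7·L_2 + 41·L_3
Only the coefficient of u^3 is needed; take it from each L_i and combine:
(-133)·(-1/90) + (-1)·(1/18) + 7·(-1/10) + 41·(1/18) = 3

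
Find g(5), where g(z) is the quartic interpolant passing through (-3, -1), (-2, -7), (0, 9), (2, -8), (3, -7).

L_0(5) = (7)·(5)·(3)·(2)/[(-1)·(-3)·(-5)·(-6)] = 7/3
L_1(5) = (8)·(5)·(3)·(2)/[(1)·(-2)·(-4)·(-5)] = -6
L_2(5) = (8)·(7)·(3)·(2)/[(3)·(2)·(-2)·(-3)] = 28/3
L_3(5) = (8)·(7)·(5)·(2)/[(5)·(4)·(2)·(-1)] = -14
L_4(5) = (8)·(7)·(5)·(3)/[(6)·(5)·(3)·(1)] = 28/3
Sum: (-1)·(7/3) + (-7)·(-6) + 9·(28/3) + (-8)·(-14) + (-7)·(28/3) = 511/3

511/3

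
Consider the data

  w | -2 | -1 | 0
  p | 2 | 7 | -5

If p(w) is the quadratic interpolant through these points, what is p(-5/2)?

-55/8

Evaluate each Lagrange basis at w = -5/2:
L_0(-5/2) = (-3/2)·(-5/2)/[(-1)·(-2)] = 15/8
L_1(-5/2) = (-1/2)·(-5/2)/[(1)·(-1)] = -5/4
L_2(-5/2) = (-1/2)·(-3/2)/[(2)·(1)] = 3/8
Sum: 2·(15/8) + 7·(-5/4) + (-5)·(3/8) = -55/8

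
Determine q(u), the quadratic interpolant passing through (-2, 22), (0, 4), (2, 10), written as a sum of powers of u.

q(u) = 3u^2 - 3u + 4

Newton's divided differences:
q[-2,0] = (4 - 22) / (0 - (-2)) = -9
q[0,2] = (10 - 4) / (2 - 0) = 3
q[-2,0,2] = (3 - (-9)) / (2 - (-2)) = 3
q(u) = 22 + (-9)·(u + 2) + 3·(u + 2)u
Expanding: q(u) = 3u^2 - 3u + 4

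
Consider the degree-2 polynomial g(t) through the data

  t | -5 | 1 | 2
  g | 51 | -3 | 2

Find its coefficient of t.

-1

Build the Lagrange basis polynomials:
L_0(t) = (t - 1)(t - 2) / [42] = (1/42)t^2 - (1/14)t + 1/21
L_1(t) = (t + 5)(t - 2) / [-6] = -(1/6)t^2 - (1/2)t + 5/3
L_2(t) = (t + 5)(t - 1) / [7] = (1/7)t^2 + (4/7)t - 5/7
g(t) = 51·L_0 + (-3)·L_1 + 2·L_2
Only the coefficient of t is needed; take it from each L_i and combine:
51·(-1/14) + (-3)·(-1/2) + 2·(4/7) = -1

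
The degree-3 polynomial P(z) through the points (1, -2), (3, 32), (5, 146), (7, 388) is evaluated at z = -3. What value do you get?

Evaluate each Lagrange basis at z = -3:
L_0(-3) = (-6)·(-8)·(-10)/[(-2)·(-4)·(-6)] = 10
L_1(-3) = (-4)·(-8)·(-10)/[(2)·(-2)·(-4)] = -20
L_2(-3) = (-4)·(-6)·(-10)/[(4)·(2)·(-2)] = 15
L_3(-3) = (-4)·(-6)·(-8)/[(6)·(4)·(2)] = -4
Sum: (-2)·(10) + 32·(-20) + 146·(15) + 388·(-4) = -22

-22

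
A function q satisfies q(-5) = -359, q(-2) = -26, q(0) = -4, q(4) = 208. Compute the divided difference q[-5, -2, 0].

q[-5,-2] = (-26 - (-359)) / (-2 - (-5)) = 111
q[-2,0] = (-4 - (-26)) / (0 - (-2)) = 11
q[-5,-2,0] = (11 - 111) / (0 - (-5)) = -20

-20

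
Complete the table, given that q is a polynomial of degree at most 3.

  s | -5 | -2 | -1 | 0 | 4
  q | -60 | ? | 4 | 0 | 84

6

The 4 known values determine q uniquely (degree ≤ 3).
L_0(-2) = (-1)·(-2)·(-6)/[(-4)·(-5)·(-9)] = 1/15
L_1(-2) = (3)·(-2)·(-6)/[(4)·(-1)·(-5)] = 9/5
L_2(-2) = (3)·(-1)·(-6)/[(5)·(1)·(-4)] = -9/10
L_3(-2) = (3)·(-1)·(-2)/[(9)·(5)·(4)] = 1/30
Sum: (-60)·(1/15) + 4·(9/5) + 0 + 84·(1/30) = 6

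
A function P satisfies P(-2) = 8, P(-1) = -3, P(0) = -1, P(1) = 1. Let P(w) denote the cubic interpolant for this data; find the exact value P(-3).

45

Using Newton's divided-difference form:
P[-2,-1] = (-3 - 8) / (-1 - (-2)) = -11
P[-1,0] = (-1 - (-3)) / (0 - (-1)) = 2
P[0,1] = (1 - (-1)) / (1 - 0) = 2
P[-2,-1,0] = (2 - (-11)) / (0 - (-2)) = 13/2
P[-1,0,1] = (2 - 2) / (1 - (-1)) = 0
P[-2,-1,0,1] = (0 - 13/2) / (1 - (-2)) = -13/6
P(-3) = 8 + (-11)·(-1) + (13/2)·(-1)·(-2) + (-13/6)·(-1)·(-2)·(-3) = 45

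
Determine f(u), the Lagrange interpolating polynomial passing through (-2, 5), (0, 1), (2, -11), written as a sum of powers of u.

Build the Lagrange basis polynomials:
L_0(u) = u(u - 2) / [8] = (1/8)u^2 - (1/4)u
L_1(u) = (u + 2)(u - 2) / [-4] = -(1/4)u^2 + 1
L_2(u) = (u + 2)u / [8] = (1/8)u^2 + (1/4)u
f(u) = 5·L_0 + 1·L_1 + (-11)·L_2
  5·L_0(u) = (5/8)u^2 - (5/4)u
  1·L_1(u) = -(1/4)u^2 + 1
  (-11)·L_2(u) = -(11/8)u^2 - (11/4)u
Adding term by term: -u^2 - 4u + 1

f(u) = -u^2 - 4u + 1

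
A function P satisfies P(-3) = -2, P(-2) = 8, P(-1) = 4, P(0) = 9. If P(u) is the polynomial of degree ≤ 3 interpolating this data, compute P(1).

L_0(1) = (3)·(2)·(1)/[(-1)·(-2)·(-3)] = -1
L_1(1) = (4)·(2)·(1)/[(1)·(-1)·(-2)] = 4
L_2(1) = (4)·(3)·(1)/[(2)·(1)·(-1)] = -6
L_3(1) = (4)·(3)·(2)/[(3)·(2)·(1)] = 4
Sum: (-2)·(-1) + 8·(4) + 4·(-6) + 9·(4) = 46

46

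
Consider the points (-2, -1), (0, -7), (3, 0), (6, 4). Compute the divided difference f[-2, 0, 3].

16/15

f[-2,0] = (-7 - (-1)) / (0 - (-2)) = -3
f[0,3] = (0 - (-7)) / (3 - 0) = 7/3
f[-2,0,3] = (7/3 - (-3)) / (3 - (-2)) = 16/15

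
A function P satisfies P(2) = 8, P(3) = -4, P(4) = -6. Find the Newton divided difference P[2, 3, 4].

5

P[2,3] = (-4 - 8) / (3 - 2) = -12
P[3,4] = (-6 - (-4)) / (4 - 3) = -2
P[2,3,4] = (-2 - (-12)) / (4 - 2) = 5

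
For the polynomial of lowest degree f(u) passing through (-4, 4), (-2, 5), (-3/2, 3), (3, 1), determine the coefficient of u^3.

The leading coefficient equals the top divided difference f[-4,-2,-3/2,3].
f[-4,-2] = (5 - 4) / (-2 - (-4)) = 1/2
f[-2,-3/2] = (3 - 5) / (-3/2 - (-2)) = -4
f[-3/2,3] = (1 - 3) / (3 - (-3/2)) = -4/9
f[-4,-2,-3/2] = (-4 - 1/2) / (-3/2 - (-4)) = -9/5
f[-2,-3/2,3] = (-4/9 - (-4)) / (3 - (-2)) = 32/45
f[-4,-2,-3/2,3] = (32/45 - (-9/5)) / (3 - (-4)) = 113/315

113/315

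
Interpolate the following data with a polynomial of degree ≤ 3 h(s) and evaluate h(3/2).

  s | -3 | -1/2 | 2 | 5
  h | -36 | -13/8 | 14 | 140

63/8

L_0(3/2) = (2)·(-1/2)·(-7/2)/[(-5/2)·(-5)·(-8)] = -7/200
L_1(3/2) = (9/2)·(-1/2)·(-7/2)/[(5/2)·(-5/2)·(-11/2)] = 63/275
L_2(3/2) = (9/2)·(2)·(-7/2)/[(5)·(5/2)·(-3)] = 21/25
L_3(3/2) = (9/2)·(2)·(-1/2)/[(8)·(11/2)·(3)] = -3/88
Sum: (-36)·(-7/200) + (-13/8)·(63/275) + 14·(21/25) + 140·(-3/88) = 63/8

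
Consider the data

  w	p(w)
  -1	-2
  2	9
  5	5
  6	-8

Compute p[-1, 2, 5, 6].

p[-1,2] = (9 - (-2)) / (2 - (-1)) = 11/3
p[2,5] = (5 - 9) / (5 - 2) = -4/3
p[5,6] = (-8 - 5) / (6 - 5) = -13
p[-1,2,5] = (-4/3 - 11/3) / (5 - (-1)) = -5/6
p[2,5,6] = (-13 - (-4/3)) / (6 - 2) = -35/12
p[-1,2,5,6] = (-35/12 - (-5/6)) / (6 - (-1)) = -25/84

-25/84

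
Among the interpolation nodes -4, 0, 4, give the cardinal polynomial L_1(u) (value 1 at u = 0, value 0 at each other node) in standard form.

L_1(u) = -(1/16)u^2 + 1

L_1(u) = (u + 4)(u - 4) / [(4)·(-4)]
       = (u^2 - 16) / (-16)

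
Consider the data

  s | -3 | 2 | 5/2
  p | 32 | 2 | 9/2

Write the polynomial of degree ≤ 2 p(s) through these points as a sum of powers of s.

Build the Lagrange basis polynomials:
L_0(s) = (s - 2)(s - 5/2) / [55/2] = (2/55)s^2 - (9/55)s + 2/11
L_1(s) = (s + 3)(s - 5/2) / [-5/2] = -(2/5)s^2 - (1/5)s + 3
L_2(s) = (s + 3)(s - 2) / [11/4] = (4/11)s^2 + (4/11)s - 24/11
p(s) = 32·L_0 + 2·L_1 + (9/2)·L_2
  32·L_0(s) = (64/55)s^2 - (288/55)s + 64/11
  2·L_1(s) = -(4/5)s^2 - (2/5)s + 6
  (9/2)·L_2(s) = (18/11)s^2 + (18/11)s - 108/11
Adding term by term: 2s^2 - 4s + 2

p(s) = 2s^2 - 4s + 2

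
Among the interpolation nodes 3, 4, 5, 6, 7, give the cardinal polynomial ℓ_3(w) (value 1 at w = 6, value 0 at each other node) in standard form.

ℓ_3(w) = (w - 3)(w - 4)(w - 5)(w - 7) / [(3)·(2)·(1)·(-1)]
       = (w^4 - 19w^3 + 131w^2 - 389w + 420) / (-6)

ℓ_3(w) = -(1/6)w^4 + (19/6)w^3 - (131/6)w^2 + (389/6)w - 70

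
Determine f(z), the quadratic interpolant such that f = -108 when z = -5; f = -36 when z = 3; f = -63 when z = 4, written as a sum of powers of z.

L_0(z) = (z - 3)(z - 4) / [72] = (1/72)z^2 - (7/72)z + 1/6
L_1(z) = (z + 5)(z - 4) / [-8] = -(1/8)z^2 - (1/8)z + 5/2
L_2(z) = (z + 5)(z - 3) / [9] = (1/9)z^2 + (2/9)z - 5/3
f(z) = (-108)·L_0 + (-36)·L_1 + (-63)·L_2
  (-108)·L_0(z) = -(3/2)z^2 + (21/2)z - 18
  (-36)·L_1(z) = (9/2)z^2 + (9/2)z - 90
  (-63)·L_2(z) = -7z^2 - 14z + 105
Adding term by term: -4z^2 + z - 3

f(z) = -4z^2 + z - 3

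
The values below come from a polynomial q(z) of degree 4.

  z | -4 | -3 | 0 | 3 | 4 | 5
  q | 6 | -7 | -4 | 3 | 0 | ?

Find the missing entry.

-38/7

The 5 known values determine q uniquely (degree ≤ 4).
L_0(5) = (8)·(5)·(2)·(1)/[(-1)·(-4)·(-7)·(-8)] = 5/14
L_1(5) = (9)·(5)·(2)·(1)/[(1)·(-3)·(-6)·(-7)] = -5/7
L_2(5) = (9)·(8)·(2)·(1)/[(4)·(3)·(-3)·(-4)] = 1
L_3(5) = (9)·(8)·(5)·(1)/[(7)·(6)·(3)·(-1)] = -20/7
L_4(5) = (9)·(8)·(5)·(2)/[(8)·(7)·(4)·(1)] = 45/14
Sum: 6·(5/14) + (-7)·(-5/7) + (-4)·(1) + 3·(-20/7) + 0 = -38/7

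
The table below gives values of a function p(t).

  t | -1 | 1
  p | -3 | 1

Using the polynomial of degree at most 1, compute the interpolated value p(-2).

Evaluate each Lagrange basis at t = -2:
L_0(-2) = (-3)/[(-2)] = 3/2
L_1(-2) = (-1)/[(2)] = -1/2
Sum: (-3)·(3/2) + 1·(-1/2) = -5

-5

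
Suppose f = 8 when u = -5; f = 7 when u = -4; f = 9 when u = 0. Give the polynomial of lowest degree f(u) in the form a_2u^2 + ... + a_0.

Newton's divided differences:
f[-5,-4] = (7 - 8) / (-4 - (-5)) = -1
f[-4,0] = (9 - 7) / (0 - (-4)) = 1/2
f[-5,-4,0] = (1/2 - (-1)) / (0 - (-5)) = 3/10
f(u) = 8 + (-1)·(u + 5) + (3/10)·(u + 5)(u + 4)
Expanding: f(u) = (3/10)u^2 + (17/10)u + 9

f(u) = (3/10)u^2 + (17/10)u + 9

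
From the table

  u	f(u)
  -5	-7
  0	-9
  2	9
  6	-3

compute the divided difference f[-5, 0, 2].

47/35

f[-5,0] = (-9 - (-7)) / (0 - (-5)) = -2/5
f[0,2] = (9 - (-9)) / (2 - 0) = 9
f[-5,0,2] = (9 - (-2/5)) / (2 - (-5)) = 47/35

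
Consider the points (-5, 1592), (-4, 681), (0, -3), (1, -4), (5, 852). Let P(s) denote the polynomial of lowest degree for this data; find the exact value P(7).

3728

Evaluate each Lagrange basis at s = 7:
L_0(7) = (11)·(7)·(6)·(2)/[(-1)·(-5)·(-6)·(-10)] = 77/25
L_1(7) = (12)·(7)·(6)·(2)/[(1)·(-4)·(-5)·(-9)] = -28/5
L_2(7) = (12)·(11)·(6)·(2)/[(5)·(4)·(-1)·(-5)] = 396/25
L_3(7) = (12)·(11)·(7)·(2)/[(6)·(5)·(1)·(-4)] = -77/5
L_4(7) = (12)·(11)·(7)·(6)/[(10)·(9)·(5)·(4)] = 77/25
Sum: 1592·(77/25) + 681·(-28/5) + (-3)·(396/25) + (-4)·(-77/5) + 852·(77/25) = 3728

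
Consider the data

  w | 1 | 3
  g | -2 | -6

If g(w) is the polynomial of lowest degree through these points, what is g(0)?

L_0(0) = (-3)/[(-2)] = 3/2
L_1(0) = (-1)/[(2)] = -1/2
Sum: (-2)·(3/2) + (-6)·(-1/2) = 0

0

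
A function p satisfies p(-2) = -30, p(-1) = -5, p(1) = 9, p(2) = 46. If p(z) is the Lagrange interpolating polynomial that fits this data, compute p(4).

Evaluate each Lagrange basis at z = 4:
L_0(4) = (5)·(3)·(2)/[(-1)·(-3)·(-4)] = -5/2
L_1(4) = (6)·(3)·(2)/[(1)·(-2)·(-3)] = 6
L_2(4) = (6)·(5)·(2)/[(3)·(2)·(-1)] = -10
L_3(4) = (6)·(5)·(3)/[(4)·(3)·(1)] = 15/2
Sum: (-30)·(-5/2) + (-5)·(6) + 9·(-10) + 46·(15/2) = 300

300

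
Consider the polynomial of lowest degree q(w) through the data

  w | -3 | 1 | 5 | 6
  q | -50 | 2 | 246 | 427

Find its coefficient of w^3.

2

The leading coefficient equals the top divided difference q[-3,1,5,6].
q[-3,1] = (2 - (-50)) / (1 - (-3)) = 13
q[1,5] = (246 - 2) / (5 - 1) = 61
q[5,6] = (427 - 246) / (6 - 5) = 181
q[-3,1,5] = (61 - 13) / (5 - (-3)) = 6
q[1,5,6] = (181 - 61) / (6 - 1) = 24
q[-3,1,5,6] = (24 - 6) / (6 - (-3)) = 2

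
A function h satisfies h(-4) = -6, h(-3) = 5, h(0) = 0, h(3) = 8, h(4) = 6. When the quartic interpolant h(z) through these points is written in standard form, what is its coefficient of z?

-11/14

L_0(z) = (z + 3)z(z - 3)(z - 4) / [224] = (1/224)z^4 - (1/56)z^3 - (9/224)z^2 + (9/56)z
L_1(z) = (z + 4)z(z - 3)(z - 4) / [-126] = -(1/126)z^4 + (1/42)z^3 + (8/63)z^2 - (8/21)z
L_2(z) = (z + 4)(z + 3)(z - 3)(z - 4) / [144] = (1/144)z^4 - (25/144)z^2 + 1
L_3(z) = (z + 4)(z + 3)z(z - 4) / [-126] = -(1/126)z^4 - (1/42)z^3 + (8/63)z^2 + (8/21)z
L_4(z) = (z + 4)(z + 3)z(z - 3) / [224] = (1/224)z^4 + (1/56)z^3 - (9/224)z^2 - (9/56)z
h(z) = (-6)·L_0 + 5·L_1 + 0·L_2 + 8·L_3 + 6·L_4
Only the coefficient of z is needed; take it from each L_i and combine:
(-6)·(9/56) + 5·(-8/21) + 0·(0) + 8·(8/21) + 6·(-9/56) = -11/14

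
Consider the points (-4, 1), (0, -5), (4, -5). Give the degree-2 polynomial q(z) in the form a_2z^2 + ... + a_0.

Build the Lagrange basis polynomials:
L_0(z) = z(z - 4) / [32] = (1/32)z^2 - (1/8)z
L_1(z) = (z + 4)(z - 4) / [-16] = -(1/16)z^2 + 1
L_2(z) = (z + 4)z / [32] = (1/32)z^2 + (1/8)z
q(z) = 1·L_0 + (-5)·L_1 + (-5)·L_2
  1·L_0(z) = (1/32)z^2 - (1/8)z
  (-5)·L_1(z) = (5/16)z^2 - 5
  (-5)·L_2(z) = -(5/32)z^2 - (5/8)z
Adding term by term: (3/16)z^2 - (3/4)z - 5

q(z) = (3/16)z^2 - (3/4)z - 5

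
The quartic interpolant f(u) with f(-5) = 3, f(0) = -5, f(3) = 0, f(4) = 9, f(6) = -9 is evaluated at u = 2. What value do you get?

Using Newton's divided-difference form:
f[-5,0] = (-5 - 3) / (0 - (-5)) = -8/5
f[0,3] = (0 - (-5)) / (3 - 0) = 5/3
f[3,4] = (9 - 0) / (4 - 3) = 9
f[4,6] = (-9 - 9) / (6 - 4) = -9
f[-5,0,3] = (5/3 - (-8/5)) / (3 - (-5)) = 49/120
f[0,3,4] = (9 - 5/3) / (4 - 0) = 11/6
f[3,4,6] = (-9 - 9) / (6 - 3) = -6
f[-5,0,3,4] = (11/6 - 49/120) / (4 - (-5)) = 19/120
f[0,3,4,6] = (-6 - 11/6) / (6 - 0) = -47/36
f[-5,0,3,4,6] = (-47/36 - 19/120) / (6 - (-5)) = -527/3960
f(2) = 3 + (-8/5)·(7) + (49/120)·(7)·(2) + (19/120)·(7)·(2)·(-1) + (-527/3960)·(7)·(2)·(-1)·(-2) = -4171/495

-4171/495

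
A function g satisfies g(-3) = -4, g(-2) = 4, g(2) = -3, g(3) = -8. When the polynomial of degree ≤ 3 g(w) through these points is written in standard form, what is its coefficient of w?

-157/60

Build the Lagrange basis polynomials:
L_0(w) = (w + 2)(w - 2)(w - 3) / [-30] = -(1/30)w^3 + (1/10)w^2 + (2/15)w - 2/5
L_1(w) = (w + 3)(w - 2)(w - 3) / [20] = (1/20)w^3 - (1/10)w^2 - (9/20)w + 9/10
L_2(w) = (w + 3)(w + 2)(w - 3) / [-20] = -(1/20)w^3 - (1/10)w^2 + (9/20)w + 9/10
L_3(w) = (w + 3)(w + 2)(w - 2) / [30] = (1/30)w^3 + (1/10)w^2 - (2/15)w - 2/5
g(w) = (-4)·L_0 + 4·L_1 + (-3)·L_2 + (-8)·L_3
Only the coefficient of w is needed; take it from each L_i and combine:
(-4)·(2/15) + 4·(-9/20) + (-3)·(9/20) + (-8)·(-2/15) = -157/60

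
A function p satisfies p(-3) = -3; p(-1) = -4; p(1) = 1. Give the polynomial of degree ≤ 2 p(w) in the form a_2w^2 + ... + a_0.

L_0(w) = (w + 1)(w - 1) / [8] = (1/8)w^2 - 1/8
L_1(w) = (w + 3)(w - 1) / [-4] = -(1/4)w^2 - (1/2)w + 3/4
L_2(w) = (w + 3)(w + 1) / [8] = (1/8)w^2 + (1/2)w + 3/8
p(w) = (-3)·L_0 + (-4)·L_1 + 1·L_2
  (-3)·L_0(w) = -(3/8)w^2 + 3/8
  (-4)·L_1(w) = w^2 + 2w - 3
  1·L_2(w) = (1/8)w^2 + (1/2)w + 3/8
Adding term by term: (3/4)w^2 + (5/2)w - 9/4

p(w) = (3/4)w^2 + (5/2)w - 9/4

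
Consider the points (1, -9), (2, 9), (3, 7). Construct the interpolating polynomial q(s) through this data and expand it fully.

Newton's divided differences:
q[1,2] = (9 - (-9)) / (2 - 1) = 18
q[2,3] = (7 - 9) / (3 - 2) = -2
q[1,2,3] = (-2 - 18) / (3 - 1) = -10
q(s) = -9 + 18·(s - 1) + (-10)·(s - 1)(s - 2)
Expanding: q(s) = -10s^2 + 48s - 47

q(s) = -10s^2 + 48s - 47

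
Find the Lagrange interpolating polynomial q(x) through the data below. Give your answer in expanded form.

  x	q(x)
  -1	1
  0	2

Build the Lagrange basis polynomials:
L_0(x) = x / [-1] = -x
L_1(x) = (x + 1) / [1] = x + 1
q(x) = 1·L_0 + 2·L_1
  1·L_0(x) = -x
  2·L_1(x) = 2x + 2
Adding term by term: x + 2

q(x) = x + 2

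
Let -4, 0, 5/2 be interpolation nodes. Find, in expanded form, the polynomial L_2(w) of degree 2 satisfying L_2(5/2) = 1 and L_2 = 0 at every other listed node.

L_2(w) = (w + 4)w / [(13/2)·(5/2)]
       = (w^2 + 4w) / (65/4)

L_2(w) = (4/65)w^2 + (16/65)w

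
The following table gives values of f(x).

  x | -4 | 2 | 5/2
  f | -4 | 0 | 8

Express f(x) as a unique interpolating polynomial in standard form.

L_0(x) = (x - 2)(x - 5/2) / [39] = (1/39)x^2 - (3/26)x + 5/39
L_1(x) = (x + 4)(x - 5/2) / [-3] = -(1/3)x^2 - (1/2)x + 10/3
L_2(x) = (x + 4)(x - 2) / [13/4] = (4/13)x^2 + (8/13)x - 32/13
f(x) = (-4)·L_0 + 0·L_1 + 8·L_2
  (-4)·L_0(x) = -(4/39)x^2 + (6/13)x - 20/39
  0·L_1(x) = 0
  8·L_2(x) = (32/13)x^2 + (64/13)x - 256/13
Adding term by term: (92/39)x^2 + (70/13)x - 788/39

f(x) = (92/39)x^2 + (70/13)x - 788/39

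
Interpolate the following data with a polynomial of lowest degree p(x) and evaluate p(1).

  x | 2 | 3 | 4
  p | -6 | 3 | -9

Evaluate each Lagrange basis at x = 1:
L_0(1) = (-2)·(-3)/[(-1)·(-2)] = 3
L_1(1) = (-1)·(-3)/[(1)·(-1)] = -3
L_2(1) = (-1)·(-2)/[(2)·(1)] = 1
Sum: (-6)·(3) + 3·(-3) + (-9)·(1) = -36

-36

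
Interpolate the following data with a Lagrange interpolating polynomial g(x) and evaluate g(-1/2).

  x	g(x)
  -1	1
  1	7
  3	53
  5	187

11/8

L_0(-1/2) = (-3/2)·(-7/2)·(-11/2)/[(-2)·(-4)·(-6)] = 77/128
L_1(-1/2) = (1/2)·(-7/2)·(-11/2)/[(2)·(-2)·(-4)] = 77/128
L_2(-1/2) = (1/2)·(-3/2)·(-11/2)/[(4)·(2)·(-2)] = -33/128
L_3(-1/2) = (1/2)·(-3/2)·(-7/2)/[(6)·(4)·(2)] = 7/128
Sum: 1·(77/128) + 7·(77/128) + 53·(-33/128) + 187·(7/128) = 11/8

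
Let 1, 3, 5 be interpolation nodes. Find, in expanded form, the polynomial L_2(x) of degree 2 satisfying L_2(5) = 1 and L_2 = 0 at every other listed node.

L_2(x) = (1/8)x^2 - (1/2)x + 3/8

L_2(x) = (x - 1)(x - 3) / [(4)·(2)]
       = (x^2 - 4x + 3) / (8)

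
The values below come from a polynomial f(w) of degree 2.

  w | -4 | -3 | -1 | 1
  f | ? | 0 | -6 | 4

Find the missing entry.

9

The 3 known values determine f uniquely (degree ≤ 2).
L_0(-4) = (-3)·(-5)/[(-2)·(-4)] = 15/8
L_1(-4) = (-1)·(-5)/[(2)·(-2)] = -5/4
L_2(-4) = (-1)·(-3)/[(4)·(2)] = 3/8
Sum: 0 + (-6)·(-5/4) + 4·(3/8) = 9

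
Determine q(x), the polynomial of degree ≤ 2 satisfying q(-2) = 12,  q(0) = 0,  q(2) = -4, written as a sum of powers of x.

q(x) = x^2 - 4x

L_0(x) = x(x - 2) / [8] = (1/8)x^2 - (1/4)x
L_1(x) = (x + 2)(x - 2) / [-4] = -(1/4)x^2 + 1
L_2(x) = (x + 2)x / [8] = (1/8)x^2 + (1/4)x
q(x) = 12·L_0 + 0·L_1 + (-4)·L_2
  12·L_0(x) = (3/2)x^2 - 3x
  0·L_1(x) = 0
  (-4)·L_2(x) = -(1/2)x^2 - x
Adding term by term: x^2 - 4x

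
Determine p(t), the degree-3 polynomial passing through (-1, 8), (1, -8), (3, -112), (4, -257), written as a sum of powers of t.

p(t) = -4t^3 + t^2 - 4t - 1

L_0(t) = (t - 1)(t - 3)(t - 4) / [-40] = -(1/40)t^3 + (1/5)t^2 - (19/40)t + 3/10
L_1(t) = (t + 1)(t - 3)(t - 4) / [12] = (1/12)t^3 - (1/2)t^2 + (5/12)t + 1
L_2(t) = (t + 1)(t - 1)(t - 4) / [-8] = -(1/8)t^3 + (1/2)t^2 + (1/8)t - 1/2
L_3(t) = (t + 1)(t - 1)(t - 3) / [15] = (1/15)t^3 - (1/5)t^2 - (1/15)t + 1/5
p(t) = 8·L_0 + (-8)·L_1 + (-112)·L_2 + (-257)·L_3
  8·L_0(t) = -(1/5)t^3 + (8/5)t^2 - (19/5)t + 12/5
  (-8)·L_1(t) = -(2/3)t^3 + 4t^2 - (10/3)t - 8
  (-112)·L_2(t) = 14t^3 - 56t^2 - 14t + 56
  (-257)·L_3(t) = -(257/15)t^3 + (257/5)t^2 + (257/15)t - 257/5
Adding term by term: -4t^3 + t^2 - 4t - 1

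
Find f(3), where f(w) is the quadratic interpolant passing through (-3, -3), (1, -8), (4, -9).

Using Newton's divided-difference form:
f[-3,1] = (-8 - (-3)) / (1 - (-3)) = -5/4
f[1,4] = (-9 - (-8)) / (4 - 1) = -1/3
f[-3,1,4] = (-1/3 - (-5/4)) / (4 - (-3)) = 11/84
f(3) = -3 + (-5/4)·(6) + (11/84)·(6)·(2) = -125/14

-125/14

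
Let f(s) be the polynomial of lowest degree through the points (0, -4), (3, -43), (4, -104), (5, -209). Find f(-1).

1

L_0(-1) = (-4)·(-5)·(-6)/[(-3)·(-4)·(-5)] = 2
L_1(-1) = (-1)·(-5)·(-6)/[(3)·(-1)·(-2)] = -5
L_2(-1) = (-1)·(-4)·(-6)/[(4)·(1)·(-1)] = 6
L_3(-1) = (-1)·(-4)·(-5)/[(5)·(2)·(1)] = -2
Sum: (-4)·(2) + (-43)·(-5) + (-104)·(6) + (-209)·(-2) = 1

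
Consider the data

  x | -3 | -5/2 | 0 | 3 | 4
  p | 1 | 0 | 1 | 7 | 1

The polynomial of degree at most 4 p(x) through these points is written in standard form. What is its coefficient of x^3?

L_0(x) = (x + 5/2)x(x - 3)(x - 4) / [63] = (1/63)x^4 - (1/14)x^3 - (11/126)x^2 + (10/21)x
L_1(x) = (x + 3)x(x - 3)(x - 4) / [-715/16] = -(16/715)x^4 + (64/715)x^3 + (144/715)x^2 - (576/715)x
L_2(x) = (x + 3)(x + 5/2)(x - 3)(x - 4) / [90] = (1/90)x^4 - (1/60)x^3 - (19/90)x^2 + (3/20)x + 1
L_3(x) = (x + 3)(x + 5/2)x(x - 4) / [-99] = -(1/99)x^4 - (1/66)x^3 + (29/198)x^2 + (10/33)x
L_4(x) = (x + 3)(x + 5/2)x(x - 3) / [182] = (1/182)x^4 + (5/364)x^3 - (9/182)x^2 - (45/364)x
p(x) = 1·L_0 + 0·L_1 + 1·L_2 + 7·L_3 + 1·L_4
Only the coefficient of x^3 is needed; take it from each L_i and combine:
1·(-1/14) + 0·(64/715) + 1·(-1/60) + 7·(-1/66) + 1·(5/364) = -129/715

-129/715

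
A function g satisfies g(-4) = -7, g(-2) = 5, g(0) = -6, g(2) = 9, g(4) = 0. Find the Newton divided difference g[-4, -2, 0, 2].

49/48

g[-4,-2] = (5 - (-7)) / (-2 - (-4)) = 6
g[-2,0] = (-6 - 5) / (0 - (-2)) = -11/2
g[0,2] = (9 - (-6)) / (2 - 0) = 15/2
g[-4,-2,0] = (-11/2 - 6) / (0 - (-4)) = -23/8
g[-2,0,2] = (15/2 - (-11/2)) / (2 - (-2)) = 13/4
g[-4,-2,0,2] = (13/4 - (-23/8)) / (2 - (-4)) = 49/48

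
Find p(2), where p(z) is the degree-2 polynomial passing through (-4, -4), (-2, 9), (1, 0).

-53/5

Evaluate each Lagrange basis at z = 2:
L_0(2) = (4)·(1)/[(-2)·(-5)] = 2/5
L_1(2) = (6)·(1)/[(2)·(-3)] = -1
L_2(2) = (6)·(4)/[(5)·(3)] = 8/5
Sum: (-4)·(2/5) + 9·(-1) + 0 = -53/5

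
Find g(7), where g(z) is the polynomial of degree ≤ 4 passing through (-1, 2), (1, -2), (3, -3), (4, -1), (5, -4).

Evaluate each Lagrange basis at z = 7:
L_0(7) = (6)·(4)·(3)·(2)/[(-2)·(-4)·(-5)·(-6)] = 3/5
L_1(7) = (8)·(4)·(3)·(2)/[(2)·(-2)·(-3)·(-4)] = -4
L_2(7) = (8)·(6)·(3)·(2)/[(4)·(2)·(-1)·(-2)] = 18
L_3(7) = (8)·(6)·(4)·(2)/[(5)·(3)·(1)·(-1)] = -128/5
L_4(7) = (8)·(6)·(4)·(3)/[(6)·(4)·(2)·(1)] = 12
Sum: 2·(3/5) + (-2)·(-4) + (-3)·(18) + (-1)·(-128/5) + (-4)·(12) = -336/5

-336/5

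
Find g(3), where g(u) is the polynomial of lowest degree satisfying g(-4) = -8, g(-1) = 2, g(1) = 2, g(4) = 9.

23/5

L_0(3) = (4)·(2)·(-1)/[(-3)·(-5)·(-8)] = 1/15
L_1(3) = (7)·(2)·(-1)/[(3)·(-2)·(-5)] = -7/15
L_2(3) = (7)·(4)·(-1)/[(5)·(2)·(-3)] = 14/15
L_3(3) = (7)·(4)·(2)/[(8)·(5)·(3)] = 7/15
Sum: (-8)·(1/15) + 2·(-7/15) + 2·(14/15) + 9·(7/15) = 23/5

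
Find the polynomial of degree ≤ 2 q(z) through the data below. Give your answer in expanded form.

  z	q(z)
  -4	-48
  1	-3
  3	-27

q(z) = -3z^2

Build the Lagrange basis polynomials:
L_0(z) = (z - 1)(z - 3) / [35] = (1/35)z^2 - (4/35)z + 3/35
L_1(z) = (z + 4)(z - 3) / [-10] = -(1/10)z^2 - (1/10)z + 6/5
L_2(z) = (z + 4)(z - 1) / [14] = (1/14)z^2 + (3/14)z - 2/7
q(z) = (-48)·L_0 + (-3)·L_1 + (-27)·L_2
  (-48)·L_0(z) = -(48/35)z^2 + (192/35)z - 144/35
  (-3)·L_1(z) = (3/10)z^2 + (3/10)z - 18/5
  (-27)·L_2(z) = -(27/14)z^2 - (81/14)z + 54/7
Adding term by term: -3z^2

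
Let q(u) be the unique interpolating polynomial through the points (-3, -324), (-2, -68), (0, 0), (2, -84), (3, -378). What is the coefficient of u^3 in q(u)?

Build the Lagrange basis polynomials:
L_0(u) = (u + 2)u(u - 2)(u - 3) / [90] = (1/90)u^4 - (1/30)u^3 - (2/45)u^2 + (2/15)u
L_1(u) = (u + 3)u(u - 2)(u - 3) / [-40] = -(1/40)u^4 + (1/20)u^3 + (9/40)u^2 - (9/20)u
L_2(u) = (u + 3)(u + 2)(u - 2)(u - 3) / [36] = (1/36)u^4 - (13/36)u^2 + 1
L_3(u) = (u + 3)(u + 2)u(u - 3) / [-40] = -(1/40)u^4 - (1/20)u^3 + (9/40)u^2 + (9/20)u
L_4(u) = (u + 3)(u + 2)u(u - 2) / [90] = (1/90)u^4 + (1/30)u^3 - (2/45)u^2 - (2/15)u
q(u) = (-324)·L_0 + (-68)·L_1 + 0·L_2 + (-84)·L_3 + (-378)·L_4
Only the coefficient of u^3 is needed; take it from each L_i and combine:
(-324)·(-1/30) + (-68)·(1/20) + 0·(0) + (-84)·(-1/20) + (-378)·(1/30) = -1

-1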